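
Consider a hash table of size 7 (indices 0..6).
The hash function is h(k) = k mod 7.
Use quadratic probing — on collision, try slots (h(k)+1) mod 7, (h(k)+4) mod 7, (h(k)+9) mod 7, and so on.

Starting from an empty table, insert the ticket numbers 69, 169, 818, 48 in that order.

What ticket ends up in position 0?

818

69 hashes to 6; slot 6 is free → place at 6.
169 hashes to 1; slot 1 is free → place at 1.
818 hashes to 6; 6 taken → place at 0.
48 hashes to 6; 6,0 taken → place at 3.
Table: [818, 169, -, 48, -, -, 69]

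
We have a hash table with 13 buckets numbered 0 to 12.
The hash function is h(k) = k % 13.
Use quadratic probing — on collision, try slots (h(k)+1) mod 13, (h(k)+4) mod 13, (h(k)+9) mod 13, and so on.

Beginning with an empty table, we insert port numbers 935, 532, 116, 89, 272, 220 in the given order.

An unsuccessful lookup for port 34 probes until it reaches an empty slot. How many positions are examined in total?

2

935: h=12 => slot 12
532: h=12, probe 12,0 => slot 0
116: h=12, probe 12,0,3 => slot 3
89: h=11 => slot 11
272: h=12, probe 12,0,3,8 => slot 8
220: h=12, probe 12,0,3,8,2 => slot 2
Table: [532, —, 220, 116, —, —, —, —, 272, —, —, 89, 935]
Lookup 34: h=8, probe 8,9 → slot 9 empty, not found.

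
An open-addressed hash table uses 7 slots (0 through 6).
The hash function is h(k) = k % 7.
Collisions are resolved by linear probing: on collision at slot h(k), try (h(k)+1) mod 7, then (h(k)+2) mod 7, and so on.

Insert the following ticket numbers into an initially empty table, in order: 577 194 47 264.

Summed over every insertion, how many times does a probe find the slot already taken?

577 hashes to 3; slot 3 is free -> place at 3.
194 hashes to 5; slot 5 is free -> place at 5.
47 hashes to 5; 5 taken -> place at 6.
264 hashes to 5; 5,6 taken -> place at 0.
Table: [264, ., ., 577, ., 194, 47]

3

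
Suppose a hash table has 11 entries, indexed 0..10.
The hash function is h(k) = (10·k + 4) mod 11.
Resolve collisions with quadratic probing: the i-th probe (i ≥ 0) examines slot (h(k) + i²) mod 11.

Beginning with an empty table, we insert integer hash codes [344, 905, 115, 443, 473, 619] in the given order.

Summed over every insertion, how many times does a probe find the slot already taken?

Insert 344: h=1, slot 1 empty => index 1.
Insert 905: h=1, slot 1 occupied => index 2.
Insert 115: h=10, slot 10 empty => index 10.
Insert 443: h=1, slots 1,2 occupied => index 5.
Insert 473: h=4, slot 4 empty => index 4.
Insert 619: h=1, slots 1,2,5,10 occupied => index 6.
Table: [∅, 344, 905, ∅, 473, 443, 619, ∅, ∅, ∅, 115]

7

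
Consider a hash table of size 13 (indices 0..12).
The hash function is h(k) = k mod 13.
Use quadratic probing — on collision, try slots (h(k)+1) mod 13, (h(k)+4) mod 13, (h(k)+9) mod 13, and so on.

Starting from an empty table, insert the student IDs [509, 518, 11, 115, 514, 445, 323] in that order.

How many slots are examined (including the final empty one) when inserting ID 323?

509: h=2 => slot 2
518: h=11 => slot 11
11: h=11, probe 11,12 => slot 12
115: h=11, probe 11,12,2,7 => slot 7
514: h=7, probe 7,8 => slot 8
445: h=3 => slot 3
323: h=11, probe 11,12,2,7,1 => slot 1
Table: [∅, 323, 509, 445, ∅, ∅, ∅, 115, 514, ∅, ∅, 518, 11]

5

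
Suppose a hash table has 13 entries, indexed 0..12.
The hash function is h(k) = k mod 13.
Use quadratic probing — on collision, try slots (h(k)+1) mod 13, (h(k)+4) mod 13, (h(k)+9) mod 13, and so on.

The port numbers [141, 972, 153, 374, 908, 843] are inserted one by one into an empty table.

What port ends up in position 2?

141: h=11 => slot 11
972: h=10 => slot 10
153: h=10, probe 10,11,1 => slot 1
374: h=10, probe 10,11,1,6 => slot 6
908: h=11, probe 11,12 => slot 12
843: h=11, probe 11,12,2 => slot 2
Table: [∅, 153, 843, ∅, ∅, ∅, 374, ∅, ∅, ∅, 972, 141, 908]

843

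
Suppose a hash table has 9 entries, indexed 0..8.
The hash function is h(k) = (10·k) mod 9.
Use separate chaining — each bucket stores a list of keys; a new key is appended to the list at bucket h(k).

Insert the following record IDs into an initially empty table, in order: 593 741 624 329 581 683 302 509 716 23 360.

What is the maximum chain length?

Insert 593: h=8, bucket 8 empty → new chain.
Insert 741: h=3, bucket 3 empty → new chain.
Insert 624: h=3, bucket 3 nonempty → append to chain.
Insert 329: h=5, bucket 5 empty → new chain.
Insert 581: h=5, bucket 5 nonempty → append to chain.
Insert 683: h=8, bucket 8 nonempty → append to chain.
Insert 302: h=5, bucket 5 nonempty → append to chain.
Insert 509: h=5, bucket 5 nonempty → append to chain.
Insert 716: h=5, bucket 5 nonempty → append to chain.
Insert 23: h=5, bucket 5 nonempty → append to chain.
Insert 360: h=0, bucket 0 empty → new chain.
Final buckets:
0: 360
1: ∅
2: ∅
3: 741 -> 624
4: ∅
5: 329 -> 581 -> 302 -> 509 -> 716 -> 23
6: ∅
7: ∅
8: 593 -> 683

6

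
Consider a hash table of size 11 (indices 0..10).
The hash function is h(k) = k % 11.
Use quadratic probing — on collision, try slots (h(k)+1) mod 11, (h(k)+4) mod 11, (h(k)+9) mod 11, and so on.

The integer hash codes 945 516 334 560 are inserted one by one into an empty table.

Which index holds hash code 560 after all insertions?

945 hashes to 10; slot 10 is free → place at 10.
516 hashes to 10; 10 taken → place at 0.
334 hashes to 4; slot 4 is free → place at 4.
560 hashes to 10; 10,0 taken → place at 3.
Table: [516, —, —, 560, 334, —, —, —, —, —, 945]

3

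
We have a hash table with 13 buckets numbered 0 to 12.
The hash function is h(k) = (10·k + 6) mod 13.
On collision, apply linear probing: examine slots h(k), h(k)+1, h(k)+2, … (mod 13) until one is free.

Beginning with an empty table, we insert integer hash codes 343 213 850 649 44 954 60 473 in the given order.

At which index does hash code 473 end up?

343 hashes to 4; slot 4 is free -> place at 4.
213 hashes to 4; 4 taken -> place at 5.
850 hashes to 4; 4,5 taken -> place at 6.
649 hashes to 9; slot 9 is free -> place at 9.
44 hashes to 4; 4,5,6 taken -> place at 7.
954 hashes to 4; 4,5,6,7 taken -> place at 8.
60 hashes to 8; 8,9 taken -> place at 10.
473 hashes to 4; 4,5,6,7,8,9,10 taken -> place at 11.
Table: [∅, ∅, ∅, ∅, 343, 213, 850, 44, 954, 649, 60, 473, ∅]

11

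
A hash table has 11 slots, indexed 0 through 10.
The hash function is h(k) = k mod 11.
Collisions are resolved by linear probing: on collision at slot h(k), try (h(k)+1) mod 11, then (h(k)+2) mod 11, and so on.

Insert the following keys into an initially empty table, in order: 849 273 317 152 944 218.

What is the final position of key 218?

Insert 849: h=2, slot 2 empty => index 2.
Insert 273: h=9, slot 9 empty => index 9.
Insert 317: h=9, slot 9 occupied => index 10.
Insert 152: h=9, slots 9,10 occupied => index 0.
Insert 944: h=9, slots 9,10,0 occupied => index 1.
Insert 218: h=9, slots 9,10,0,1,2 occupied => index 3.
Table: [152, 944, 849, 218, -, -, -, -, -, 273, 317]

3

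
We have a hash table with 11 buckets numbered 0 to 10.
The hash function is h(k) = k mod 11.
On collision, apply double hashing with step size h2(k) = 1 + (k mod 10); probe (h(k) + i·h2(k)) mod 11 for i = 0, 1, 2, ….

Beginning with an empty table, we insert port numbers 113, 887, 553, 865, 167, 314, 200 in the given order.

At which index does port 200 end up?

4

113 hashes to 3; slot 3 is free -> place at 3.
887 hashes to 7; slot 7 is free -> place at 7.
553 hashes to 3, h2=4; 3,7 taken -> place at 0.
865 hashes to 7, h2=6; 7 taken -> place at 2.
167 hashes to 2, h2=8; 2 taken -> place at 10.
314 hashes to 6; slot 6 is free -> place at 6.
200 hashes to 2, h2=1; 2,3 taken -> place at 4.
Table: [553, -, 865, 113, 200, -, 314, 887, -, -, 167]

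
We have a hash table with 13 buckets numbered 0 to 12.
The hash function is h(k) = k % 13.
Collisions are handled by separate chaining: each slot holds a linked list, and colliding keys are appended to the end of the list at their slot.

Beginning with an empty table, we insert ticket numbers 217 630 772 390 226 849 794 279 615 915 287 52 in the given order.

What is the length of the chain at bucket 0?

Insert 217: h=9, bucket 9 empty → new chain.
Insert 630: h=6, bucket 6 empty → new chain.
Insert 772: h=5, bucket 5 empty → new chain.
Insert 390: h=0, bucket 0 empty → new chain.
Insert 226: h=5, bucket 5 nonempty → append to chain.
Insert 849: h=4, bucket 4 empty → new chain.
Insert 794: h=1, bucket 1 empty → new chain.
Insert 279: h=6, bucket 6 nonempty → append to chain.
Insert 615: h=4, bucket 4 nonempty → append to chain.
Insert 915: h=5, bucket 5 nonempty → append to chain.
Insert 287: h=1, bucket 1 nonempty → append to chain.
Insert 52: h=0, bucket 0 nonempty → append to chain.
Final buckets:
0: 390 -> 52
1: 794 -> 287
2: _
3: _
4: 849 -> 615
5: 772 -> 226 -> 915
6: 630 -> 279
7: _
8: _
9: 217
10: _
11: _
12: _

2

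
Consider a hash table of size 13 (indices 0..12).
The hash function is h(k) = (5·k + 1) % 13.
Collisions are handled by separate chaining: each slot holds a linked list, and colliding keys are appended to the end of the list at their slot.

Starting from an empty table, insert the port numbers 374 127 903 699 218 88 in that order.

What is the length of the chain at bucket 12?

5

Insert 374: h=12, bucket 12 empty → new chain.
Insert 127: h=12, bucket 12 nonempty → append to chain.
Insert 903: h=5, bucket 5 empty → new chain.
Insert 699: h=12, bucket 12 nonempty → append to chain.
Insert 218: h=12, bucket 12 nonempty → append to chain.
Insert 88: h=12, bucket 12 nonempty → append to chain.
Final buckets:
0: _
1: _
2: _
3: _
4: _
5: 903
6: _
7: _
8: _
9: _
10: _
11: _
12: 374 -> 127 -> 699 -> 218 -> 88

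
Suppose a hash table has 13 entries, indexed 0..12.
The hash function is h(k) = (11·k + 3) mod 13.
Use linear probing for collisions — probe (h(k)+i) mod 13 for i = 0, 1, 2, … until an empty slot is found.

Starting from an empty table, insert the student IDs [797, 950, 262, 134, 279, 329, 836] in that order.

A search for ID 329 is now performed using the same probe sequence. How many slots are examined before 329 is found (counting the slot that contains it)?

3

797 hashes to 8; slot 8 is free -> place at 8.
950 hashes to 1; slot 1 is free -> place at 1.
262 hashes to 12; slot 12 is free -> place at 12.
134 hashes to 8; 8 taken -> place at 9.
279 hashes to 4; slot 4 is free -> place at 4.
329 hashes to 8; 8,9 taken -> place at 10.
836 hashes to 8; 8,9,10 taken -> place at 11.
Table: [-, 950, -, -, 279, -, -, -, 797, 134, 329, 836, 262]
Lookup 329: h=8, probe 8,9,10 → found at 10.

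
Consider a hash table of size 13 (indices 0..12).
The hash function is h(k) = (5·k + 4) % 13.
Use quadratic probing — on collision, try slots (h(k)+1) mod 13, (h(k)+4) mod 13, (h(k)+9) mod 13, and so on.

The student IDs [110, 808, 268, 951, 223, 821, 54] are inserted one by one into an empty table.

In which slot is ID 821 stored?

4

110: h=8 -> slot 8
808: h=1 -> slot 1
268: h=5 -> slot 5
951: h=1, probe 1,2 -> slot 2
223: h=1, probe 1,2,5,10 -> slot 10
821: h=1, probe 1,2,5,10,4 -> slot 4
54: h=1, probe 1,2,5,10,4,0 -> slot 0
Table: [54, 808, 951, ∅, 821, 268, ∅, ∅, 110, ∅, 223, ∅, ∅]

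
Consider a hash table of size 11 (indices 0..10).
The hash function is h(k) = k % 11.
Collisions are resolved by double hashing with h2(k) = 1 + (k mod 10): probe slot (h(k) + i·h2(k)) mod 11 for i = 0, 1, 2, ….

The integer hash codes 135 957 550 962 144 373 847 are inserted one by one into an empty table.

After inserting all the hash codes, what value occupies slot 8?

847

135 hashes to 3; slot 3 is free -> place at 3.
957 hashes to 0; slot 0 is free -> place at 0.
550 hashes to 0, h2=1; 0 taken -> place at 1.
962 hashes to 5; slot 5 is free -> place at 5.
144 hashes to 1, h2=5; 1 taken -> place at 6.
373 hashes to 10; slot 10 is free -> place at 10.
847 hashes to 0, h2=8; 0 taken -> place at 8.
Table: [957, 550, ., 135, ., 962, 144, ., 847, ., 373]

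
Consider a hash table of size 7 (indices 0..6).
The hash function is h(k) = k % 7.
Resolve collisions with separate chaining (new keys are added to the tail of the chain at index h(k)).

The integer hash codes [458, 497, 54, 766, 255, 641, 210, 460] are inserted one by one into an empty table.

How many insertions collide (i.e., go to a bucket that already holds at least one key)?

4

Insert 458: h=3, bucket 3 empty → new chain.
Insert 497: h=0, bucket 0 empty → new chain.
Insert 54: h=5, bucket 5 empty → new chain.
Insert 766: h=3, bucket 3 nonempty → append to chain.
Insert 255: h=3, bucket 3 nonempty → append to chain.
Insert 641: h=4, bucket 4 empty → new chain.
Insert 210: h=0, bucket 0 nonempty → append to chain.
Insert 460: h=5, bucket 5 nonempty → append to chain.
Final buckets:
0: 497 -> 210
1: —
2: —
3: 458 -> 766 -> 255
4: 641
5: 54 -> 460
6: —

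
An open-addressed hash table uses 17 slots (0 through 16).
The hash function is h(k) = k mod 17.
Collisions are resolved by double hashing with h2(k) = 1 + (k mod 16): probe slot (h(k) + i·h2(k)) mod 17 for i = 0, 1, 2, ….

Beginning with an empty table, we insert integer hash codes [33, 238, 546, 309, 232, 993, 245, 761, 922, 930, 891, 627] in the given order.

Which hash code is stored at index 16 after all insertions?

33

33 hashes to 16; slot 16 is free -> place at 16.
238 hashes to 0; slot 0 is free -> place at 0.
546 hashes to 2; slot 2 is free -> place at 2.
309 hashes to 3; slot 3 is free -> place at 3.
232 hashes to 11; slot 11 is free -> place at 11.
993 hashes to 7; slot 7 is free -> place at 7.
245 hashes to 7, h2=6; 7 taken -> place at 13.
761 hashes to 13, h2=10; 13 taken -> place at 6.
922 hashes to 4; slot 4 is free -> place at 4.
930 hashes to 12; slot 12 is free -> place at 12.
891 hashes to 7, h2=12; 7,2 taken -> place at 14.
627 hashes to 15; slot 15 is free -> place at 15.
Table: [238, ., 546, 309, 922, ., 761, 993, ., ., ., 232, 930, 245, 891, 627, 33]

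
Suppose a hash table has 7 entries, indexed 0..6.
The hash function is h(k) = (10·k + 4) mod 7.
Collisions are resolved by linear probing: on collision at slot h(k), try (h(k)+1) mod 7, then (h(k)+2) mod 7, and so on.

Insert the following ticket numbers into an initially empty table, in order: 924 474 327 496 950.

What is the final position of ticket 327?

6

Insert 924: h=4, slot 4 empty -> index 4.
Insert 474: h=5, slot 5 empty -> index 5.
Insert 327: h=5, slot 5 occupied -> index 6.
Insert 496: h=1, slot 1 empty -> index 1.
Insert 950: h=5, slots 5,6 occupied -> index 0.
Table: [950, 496, ., ., 924, 474, 327]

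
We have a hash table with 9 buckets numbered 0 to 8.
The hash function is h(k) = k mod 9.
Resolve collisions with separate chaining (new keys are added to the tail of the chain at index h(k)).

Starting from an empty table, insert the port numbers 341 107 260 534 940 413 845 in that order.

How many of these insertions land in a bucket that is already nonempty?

4

Insert 341: h=8, bucket 8 empty → new chain.
Insert 107: h=8, bucket 8 nonempty → append to chain.
Insert 260: h=8, bucket 8 nonempty → append to chain.
Insert 534: h=3, bucket 3 empty → new chain.
Insert 940: h=4, bucket 4 empty → new chain.
Insert 413: h=8, bucket 8 nonempty → append to chain.
Insert 845: h=8, bucket 8 nonempty → append to chain.
Final buckets:
0: .
1: .
2: .
3: 534
4: 940
5: .
6: .
7: .
8: 341 -> 107 -> 260 -> 413 -> 845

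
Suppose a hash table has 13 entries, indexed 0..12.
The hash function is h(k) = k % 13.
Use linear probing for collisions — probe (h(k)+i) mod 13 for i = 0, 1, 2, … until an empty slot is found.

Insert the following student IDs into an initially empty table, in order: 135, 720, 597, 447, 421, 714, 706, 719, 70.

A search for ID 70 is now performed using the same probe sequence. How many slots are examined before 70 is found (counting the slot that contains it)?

Insert 135: h=5, slot 5 empty → index 5.
Insert 720: h=5, slot 5 occupied → index 6.
Insert 597: h=12, slot 12 empty → index 12.
Insert 447: h=5, slots 5,6 occupied → index 7.
Insert 421: h=5, slots 5,6,7 occupied → index 8.
Insert 714: h=12, slot 12 occupied → index 0.
Insert 706: h=4, slot 4 empty → index 4.
Insert 719: h=4, slots 4,5,6,7,8 occupied → index 9.
Insert 70: h=5, slots 5,6,7,8,9 occupied → index 10.
Table: [714, _, _, _, 706, 135, 720, 447, 421, 719, 70, _, 597]
Lookup 70: h=5, probe 5,6,7,8,9,10 → found at 10.

6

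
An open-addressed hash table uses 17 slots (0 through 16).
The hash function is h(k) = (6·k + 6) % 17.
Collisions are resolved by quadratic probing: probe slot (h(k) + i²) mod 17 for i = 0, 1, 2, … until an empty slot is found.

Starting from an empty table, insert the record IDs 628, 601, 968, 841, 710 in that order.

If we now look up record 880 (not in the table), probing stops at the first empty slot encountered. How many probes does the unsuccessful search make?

628: h=0 => slot 0
601: h=8 => slot 8
968: h=0, probe 0,1 => slot 1
841: h=3 => slot 3
710: h=16 => slot 16
Table: [628, 968, -, 841, -, -, -, -, 601, -, -, -, -, -, -, -, 710]
Lookup 880: h=16, probe 16,0,3,8,15 → slot 15 empty, not found.

5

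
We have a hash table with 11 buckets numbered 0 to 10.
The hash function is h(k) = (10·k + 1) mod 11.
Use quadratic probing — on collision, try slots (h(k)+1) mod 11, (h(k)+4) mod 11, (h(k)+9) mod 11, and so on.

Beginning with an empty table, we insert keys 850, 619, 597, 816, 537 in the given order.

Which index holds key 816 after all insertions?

0

850: h=9 => slot 9
619: h=9, probe 9,10 => slot 10
597: h=9, probe 9,10,2 => slot 2
816: h=10, probe 10,0 => slot 0
537: h=3 => slot 3
Table: [816, _, 597, 537, _, _, _, _, _, 850, 619]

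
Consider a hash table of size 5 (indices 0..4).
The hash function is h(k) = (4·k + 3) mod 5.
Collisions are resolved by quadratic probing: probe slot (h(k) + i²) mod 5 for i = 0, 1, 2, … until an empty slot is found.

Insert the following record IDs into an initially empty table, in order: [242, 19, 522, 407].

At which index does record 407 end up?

Insert 242: h=1, slot 1 empty => index 1.
Insert 19: h=4, slot 4 empty => index 4.
Insert 522: h=1, slot 1 occupied => index 2.
Insert 407: h=1, slots 1,2 occupied => index 0.
Table: [407, 242, 522, _, 19]

0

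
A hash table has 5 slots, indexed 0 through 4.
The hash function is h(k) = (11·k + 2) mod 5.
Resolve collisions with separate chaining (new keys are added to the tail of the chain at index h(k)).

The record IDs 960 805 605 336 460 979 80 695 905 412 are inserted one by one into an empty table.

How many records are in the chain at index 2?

7

Insert 960: h=2, bucket 2 empty -> new chain.
Insert 805: h=2, bucket 2 nonempty -> append to chain.
Insert 605: h=2, bucket 2 nonempty -> append to chain.
Insert 336: h=3, bucket 3 empty -> new chain.
Insert 460: h=2, bucket 2 nonempty -> append to chain.
Insert 979: h=1, bucket 1 empty -> new chain.
Insert 80: h=2, bucket 2 nonempty -> append to chain.
Insert 695: h=2, bucket 2 nonempty -> append to chain.
Insert 905: h=2, bucket 2 nonempty -> append to chain.
Insert 412: h=4, bucket 4 empty -> new chain.
Final buckets:
0: —
1: 979
2: 960 -> 805 -> 605 -> 460 -> 80 -> 695 -> 905
3: 336
4: 412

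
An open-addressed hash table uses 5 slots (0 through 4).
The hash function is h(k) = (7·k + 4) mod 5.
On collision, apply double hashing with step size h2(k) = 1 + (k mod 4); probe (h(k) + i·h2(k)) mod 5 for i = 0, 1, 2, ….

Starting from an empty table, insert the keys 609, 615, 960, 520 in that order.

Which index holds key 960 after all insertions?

609 hashes to 2; slot 2 is free -> place at 2.
615 hashes to 4; slot 4 is free -> place at 4.
960 hashes to 4, h2=1; 4 taken -> place at 0.
520 hashes to 4, h2=1; 4,0 taken -> place at 1.
Table: [960, 520, 609, ., 615]

0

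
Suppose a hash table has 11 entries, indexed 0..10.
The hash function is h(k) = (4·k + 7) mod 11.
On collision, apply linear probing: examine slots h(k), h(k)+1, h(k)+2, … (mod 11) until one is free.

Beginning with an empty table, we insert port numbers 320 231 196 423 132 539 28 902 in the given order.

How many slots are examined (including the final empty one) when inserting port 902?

7

320 hashes to 0; slot 0 is free -> place at 0.
231 hashes to 7; slot 7 is free -> place at 7.
196 hashes to 10; slot 10 is free -> place at 10.
423 hashes to 5; slot 5 is free -> place at 5.
132 hashes to 7; 7 taken -> place at 8.
539 hashes to 7; 7,8 taken -> place at 9.
28 hashes to 9; 9,10,0 taken -> place at 1.
902 hashes to 7; 7,8,9,10,0,1 taken -> place at 2.
Table: [320, 28, 902, -, -, 423, -, 231, 132, 539, 196]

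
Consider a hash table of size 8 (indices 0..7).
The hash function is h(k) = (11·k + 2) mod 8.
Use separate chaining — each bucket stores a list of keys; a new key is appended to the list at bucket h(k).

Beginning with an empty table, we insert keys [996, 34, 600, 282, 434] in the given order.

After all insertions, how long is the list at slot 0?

Insert 996: h=6, bucket 6 empty -> new chain.
Insert 34: h=0, bucket 0 empty -> new chain.
Insert 600: h=2, bucket 2 empty -> new chain.
Insert 282: h=0, bucket 0 nonempty -> append to chain.
Insert 434: h=0, bucket 0 nonempty -> append to chain.
Final buckets:
0: 34 -> 282 -> 434
1: —
2: 600
3: —
4: —
5: —
6: 996
7: —

3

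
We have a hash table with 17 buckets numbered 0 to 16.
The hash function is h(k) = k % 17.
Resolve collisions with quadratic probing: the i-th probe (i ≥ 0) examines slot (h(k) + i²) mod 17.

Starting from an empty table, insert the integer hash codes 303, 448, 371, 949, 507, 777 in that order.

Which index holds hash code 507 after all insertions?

303 hashes to 14; slot 14 is free -> place at 14.
448 hashes to 6; slot 6 is free -> place at 6.
371 hashes to 14; 14 taken -> place at 15.
949 hashes to 14; 14,15 taken -> place at 1.
507 hashes to 14; 14,15,1,6 taken -> place at 13.
777 hashes to 12; slot 12 is free -> place at 12.
Table: [., 949, ., ., ., ., 448, ., ., ., ., ., 777, 507, 303, 371, .]

13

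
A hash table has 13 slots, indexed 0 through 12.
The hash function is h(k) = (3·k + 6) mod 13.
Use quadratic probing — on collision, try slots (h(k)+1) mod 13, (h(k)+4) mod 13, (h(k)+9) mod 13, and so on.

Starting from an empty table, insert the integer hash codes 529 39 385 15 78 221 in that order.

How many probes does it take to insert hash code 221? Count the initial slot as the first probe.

4

529 hashes to 7; slot 7 is free -> place at 7.
39 hashes to 6; slot 6 is free -> place at 6.
385 hashes to 4; slot 4 is free -> place at 4.
15 hashes to 12; slot 12 is free -> place at 12.
78 hashes to 6; 6,7 taken -> place at 10.
221 hashes to 6; 6,7,10 taken -> place at 2.
Table: [—, —, 221, —, 385, —, 39, 529, —, —, 78, —, 15]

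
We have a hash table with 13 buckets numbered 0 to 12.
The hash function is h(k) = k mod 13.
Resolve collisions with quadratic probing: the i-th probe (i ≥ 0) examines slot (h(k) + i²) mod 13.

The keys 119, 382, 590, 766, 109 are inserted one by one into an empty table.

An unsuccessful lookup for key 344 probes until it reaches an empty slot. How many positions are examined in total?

2

Insert 119: h=2, slot 2 empty -> index 2.
Insert 382: h=5, slot 5 empty -> index 5.
Insert 590: h=5, slot 5 occupied -> index 6.
Insert 766: h=12, slot 12 empty -> index 12.
Insert 109: h=5, slots 5,6 occupied -> index 9.
Table: [∅, ∅, 119, ∅, ∅, 382, 590, ∅, ∅, 109, ∅, ∅, 766]
Lookup 344: h=6, probe 6,7 → slot 7 empty, not found.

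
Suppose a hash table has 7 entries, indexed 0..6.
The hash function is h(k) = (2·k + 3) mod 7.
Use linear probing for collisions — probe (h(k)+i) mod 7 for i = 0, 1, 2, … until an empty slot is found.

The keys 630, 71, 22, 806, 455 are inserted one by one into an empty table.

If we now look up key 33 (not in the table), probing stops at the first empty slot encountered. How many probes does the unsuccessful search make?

3

630 hashes to 3; slot 3 is free => place at 3.
71 hashes to 5; slot 5 is free => place at 5.
22 hashes to 5; 5 taken => place at 6.
806 hashes to 5; 5,6 taken => place at 0.
455 hashes to 3; 3 taken => place at 4.
Table: [806, _, _, 630, 455, 71, 22]
Lookup 33: h=6, probe 6,0,1 → slot 1 empty, not found.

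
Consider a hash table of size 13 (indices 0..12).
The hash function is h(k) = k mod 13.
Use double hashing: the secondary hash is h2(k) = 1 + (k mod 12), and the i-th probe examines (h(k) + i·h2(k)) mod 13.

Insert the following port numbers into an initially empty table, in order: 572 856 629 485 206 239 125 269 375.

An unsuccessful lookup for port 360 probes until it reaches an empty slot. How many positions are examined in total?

2

Insert 572: h=0, slot 0 empty => index 0.
Insert 856: h=11, slot 11 empty => index 11.
Insert 629: h=5, slot 5 empty => index 5.
Insert 485: h=4, slot 4 empty => index 4.
Insert 206: h=11, h2=3, slot 11 occupied => index 1.
Insert 239: h=5, h2=12, slots 5,4 occupied => index 3.
Insert 125: h=8, slot 8 empty => index 8.
Insert 269: h=9, slot 9 empty => index 9.
Insert 375: h=11, h2=4, slot 11 occupied => index 2.
Table: [572, 206, 375, 239, 485, 629, ., ., 125, 269, ., 856, .]
Lookup 360: h=9, h2=1, probe 9,10 → slot 10 empty, not found.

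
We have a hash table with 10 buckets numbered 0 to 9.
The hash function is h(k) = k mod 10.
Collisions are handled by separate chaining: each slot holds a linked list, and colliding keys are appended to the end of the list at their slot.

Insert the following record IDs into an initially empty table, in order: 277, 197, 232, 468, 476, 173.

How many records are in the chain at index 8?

277 → bucket 7
197 → bucket 7 (collision)
232 → bucket 2
468 → bucket 8
476 → bucket 6
173 → bucket 3
Final buckets:
0: ∅
1: ∅
2: 232
3: 173
4: ∅
5: ∅
6: 476
7: 277 -> 197
8: 468
9: ∅

1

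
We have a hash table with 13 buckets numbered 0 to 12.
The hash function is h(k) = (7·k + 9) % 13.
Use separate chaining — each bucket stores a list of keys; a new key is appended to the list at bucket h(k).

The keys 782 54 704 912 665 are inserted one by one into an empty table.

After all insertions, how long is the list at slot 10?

Insert 782: h=10, bucket 10 empty -> new chain.
Insert 54: h=10, bucket 10 nonempty -> append to chain.
Insert 704: h=10, bucket 10 nonempty -> append to chain.
Insert 912: h=10, bucket 10 nonempty -> append to chain.
Insert 665: h=10, bucket 10 nonempty -> append to chain.
Final buckets:
0: .
1: .
2: .
3: .
4: .
5: .
6: .
7: .
8: .
9: .
10: 782 -> 54 -> 704 -> 912 -> 665
11: .
12: .

5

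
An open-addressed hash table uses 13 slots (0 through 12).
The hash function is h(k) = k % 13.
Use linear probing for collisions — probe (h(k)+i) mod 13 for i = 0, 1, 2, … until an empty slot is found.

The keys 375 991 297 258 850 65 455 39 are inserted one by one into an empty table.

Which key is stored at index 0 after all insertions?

258

375 hashes to 11; slot 11 is free => place at 11.
991 hashes to 3; slot 3 is free => place at 3.
297 hashes to 11; 11 taken => place at 12.
258 hashes to 11; 11,12 taken => place at 0.
850 hashes to 5; slot 5 is free => place at 5.
65 hashes to 0; 0 taken => place at 1.
455 hashes to 0; 0,1 taken => place at 2.
39 hashes to 0; 0,1,2,3 taken => place at 4.
Table: [258, 65, 455, 991, 39, 850, —, —, —, —, —, 375, 297]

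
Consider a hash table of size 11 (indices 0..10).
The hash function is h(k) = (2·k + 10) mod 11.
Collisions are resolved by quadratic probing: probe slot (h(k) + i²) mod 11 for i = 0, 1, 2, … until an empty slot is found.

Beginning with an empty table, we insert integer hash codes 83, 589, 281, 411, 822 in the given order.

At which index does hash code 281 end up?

4

Insert 83: h=0, slot 0 empty => index 0.
Insert 589: h=0, slot 0 occupied => index 1.
Insert 281: h=0, slots 0,1 occupied => index 4.
Insert 411: h=7, slot 7 empty => index 7.
Insert 822: h=4, slot 4 occupied => index 5.
Table: [83, 589, ∅, ∅, 281, 822, ∅, 411, ∅, ∅, ∅]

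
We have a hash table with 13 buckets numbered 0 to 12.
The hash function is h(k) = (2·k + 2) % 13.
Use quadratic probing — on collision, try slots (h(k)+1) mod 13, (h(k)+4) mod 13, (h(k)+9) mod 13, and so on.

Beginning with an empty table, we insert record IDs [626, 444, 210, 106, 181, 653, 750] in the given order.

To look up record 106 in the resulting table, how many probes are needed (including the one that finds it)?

4

Insert 626: h=6, slot 6 empty → index 6.
Insert 444: h=6, slot 6 occupied → index 7.
Insert 210: h=6, slots 6,7 occupied → index 10.
Insert 106: h=6, slots 6,7,10 occupied → index 2.
Insert 181: h=0, slot 0 empty → index 0.
Insert 653: h=8, slot 8 empty → index 8.
Insert 750: h=7, slots 7,8 occupied → index 11.
Table: [181, -, 106, -, -, -, 626, 444, 653, -, 210, 750, -]
Lookup 106: h=6, probe 6,7,10,2 → found at 2.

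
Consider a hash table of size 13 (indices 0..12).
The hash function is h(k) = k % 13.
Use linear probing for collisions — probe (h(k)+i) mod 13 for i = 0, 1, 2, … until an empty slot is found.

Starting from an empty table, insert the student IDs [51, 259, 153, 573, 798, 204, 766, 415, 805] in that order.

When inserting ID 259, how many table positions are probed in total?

2

Insert 51: h=12, slot 12 empty => index 12.
Insert 259: h=12, slot 12 occupied => index 0.
Insert 153: h=10, slot 10 empty => index 10.
Insert 573: h=1, slot 1 empty => index 1.
Insert 798: h=5, slot 5 empty => index 5.
Insert 204: h=9, slot 9 empty => index 9.
Insert 766: h=12, slots 12,0,1 occupied => index 2.
Insert 415: h=12, slots 12,0,1,2 occupied => index 3.
Insert 805: h=12, slots 12,0,1,2,3 occupied => index 4.
Table: [259, 573, 766, 415, 805, 798, _, _, _, 204, 153, _, 51]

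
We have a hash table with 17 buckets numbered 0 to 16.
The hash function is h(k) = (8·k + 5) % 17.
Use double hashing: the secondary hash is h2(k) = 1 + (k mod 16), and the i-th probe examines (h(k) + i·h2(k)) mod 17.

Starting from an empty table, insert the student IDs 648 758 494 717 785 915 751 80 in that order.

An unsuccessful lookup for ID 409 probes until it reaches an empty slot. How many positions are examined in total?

648: h=4 -> slot 4
758: h=0 -> slot 0
494: h=13 -> slot 13
717: h=12 -> slot 12
785: h=12, h2=2, probe 12,14 -> slot 14
915: h=15 -> slot 15
751: h=12, h2=16, probe 12,11 -> slot 11
80: h=16 -> slot 16
Table: [758, _, _, _, 648, _, _, _, _, _, _, 751, 717, 494, 785, 915, 80]
Lookup 409: h=13, h2=10, probe 13,6 → slot 6 empty, not found.

2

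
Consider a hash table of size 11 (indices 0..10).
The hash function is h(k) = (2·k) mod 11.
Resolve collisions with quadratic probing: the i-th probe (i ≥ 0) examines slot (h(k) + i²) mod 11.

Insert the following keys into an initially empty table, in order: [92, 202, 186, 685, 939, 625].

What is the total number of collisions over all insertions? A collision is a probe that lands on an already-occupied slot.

Insert 92: h=8, slot 8 empty -> index 8.
Insert 202: h=8, slot 8 occupied -> index 9.
Insert 186: h=9, slot 9 occupied -> index 10.
Insert 685: h=6, slot 6 empty -> index 6.
Insert 939: h=8, slots 8,9 occupied -> index 1.
Insert 625: h=7, slot 7 empty -> index 7.
Table: [∅, 939, ∅, ∅, ∅, ∅, 685, 625, 92, 202, 186]

4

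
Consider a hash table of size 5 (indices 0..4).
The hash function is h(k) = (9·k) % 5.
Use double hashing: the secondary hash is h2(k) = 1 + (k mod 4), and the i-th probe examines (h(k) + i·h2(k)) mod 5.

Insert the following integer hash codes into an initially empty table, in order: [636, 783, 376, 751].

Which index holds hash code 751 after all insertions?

3

636 hashes to 4; slot 4 is free => place at 4.
783 hashes to 2; slot 2 is free => place at 2.
376 hashes to 4, h2=1; 4 taken => place at 0.
751 hashes to 4, h2=4; 4 taken => place at 3.
Table: [376, ., 783, 751, 636]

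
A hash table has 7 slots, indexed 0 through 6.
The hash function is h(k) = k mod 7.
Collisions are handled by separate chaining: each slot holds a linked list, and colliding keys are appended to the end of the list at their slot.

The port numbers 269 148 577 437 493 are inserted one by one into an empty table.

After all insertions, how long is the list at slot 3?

269 → bucket 3
148 → bucket 1
577 → bucket 3 (collision)
437 → bucket 3 (collision)
493 → bucket 3 (collision)
Final buckets:
0: —
1: 148
2: —
3: 269 -> 577 -> 437 -> 493
4: —
5: —
6: —

4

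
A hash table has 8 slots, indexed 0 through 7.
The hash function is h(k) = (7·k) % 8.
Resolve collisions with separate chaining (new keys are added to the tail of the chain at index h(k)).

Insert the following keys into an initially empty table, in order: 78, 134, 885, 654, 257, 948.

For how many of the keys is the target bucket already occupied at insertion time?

2

78 -> bucket 2
134 -> bucket 2 (collision)
885 -> bucket 3
654 -> bucket 2 (collision)
257 -> bucket 7
948 -> bucket 4
Final buckets:
0: .
1: .
2: 78 -> 134 -> 654
3: 885
4: 948
5: .
6: .
7: 257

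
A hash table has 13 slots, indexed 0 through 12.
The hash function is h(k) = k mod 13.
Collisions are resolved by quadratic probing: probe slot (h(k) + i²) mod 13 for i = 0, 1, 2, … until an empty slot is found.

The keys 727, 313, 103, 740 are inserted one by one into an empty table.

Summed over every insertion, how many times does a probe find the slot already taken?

3

727: h=12 → slot 12
313: h=1 → slot 1
103: h=12, probe 12,0 → slot 0
740: h=12, probe 12,0,3 → slot 3
Table: [103, 313, —, 740, —, —, —, —, —, —, —, —, 727]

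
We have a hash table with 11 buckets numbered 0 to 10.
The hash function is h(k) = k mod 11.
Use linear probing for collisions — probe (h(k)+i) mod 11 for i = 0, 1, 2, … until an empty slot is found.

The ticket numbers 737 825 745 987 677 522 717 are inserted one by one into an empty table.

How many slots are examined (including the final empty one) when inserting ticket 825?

737: h=0 → slot 0
825: h=0, probe 0,1 → slot 1
745: h=8 → slot 8
987: h=8, probe 8,9 → slot 9
677: h=6 → slot 6
522: h=5 → slot 5
717: h=2 → slot 2
Table: [737, 825, 717, —, —, 522, 677, —, 745, 987, —]

2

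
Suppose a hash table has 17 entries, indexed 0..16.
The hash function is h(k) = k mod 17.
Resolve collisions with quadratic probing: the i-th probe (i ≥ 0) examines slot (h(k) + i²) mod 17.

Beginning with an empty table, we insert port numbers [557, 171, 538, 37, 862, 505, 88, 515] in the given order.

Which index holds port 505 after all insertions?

557: h=13 -> slot 13
171: h=1 -> slot 1
538: h=11 -> slot 11
37: h=3 -> slot 3
862: h=12 -> slot 12
505: h=12, probe 12,13,16 -> slot 16
88: h=3, probe 3,4 -> slot 4
515: h=5 -> slot 5
Table: [—, 171, —, 37, 88, 515, —, —, —, —, —, 538, 862, 557, —, —, 505]

16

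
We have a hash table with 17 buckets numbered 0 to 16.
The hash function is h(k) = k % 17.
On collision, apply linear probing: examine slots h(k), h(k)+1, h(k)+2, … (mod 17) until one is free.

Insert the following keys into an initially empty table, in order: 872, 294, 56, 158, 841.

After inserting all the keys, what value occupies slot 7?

Insert 872: h=5, slot 5 empty => index 5.
Insert 294: h=5, slot 5 occupied => index 6.
Insert 56: h=5, slots 5,6 occupied => index 7.
Insert 158: h=5, slots 5,6,7 occupied => index 8.
Insert 841: h=8, slot 8 occupied => index 9.
Table: [∅, ∅, ∅, ∅, ∅, 872, 294, 56, 158, 841, ∅, ∅, ∅, ∅, ∅, ∅, ∅]

56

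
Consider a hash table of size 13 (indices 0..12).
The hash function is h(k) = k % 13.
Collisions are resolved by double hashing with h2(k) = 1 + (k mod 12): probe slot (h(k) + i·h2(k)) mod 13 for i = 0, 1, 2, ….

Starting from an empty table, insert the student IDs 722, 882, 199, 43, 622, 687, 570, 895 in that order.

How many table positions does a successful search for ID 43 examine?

722 hashes to 7; slot 7 is free → place at 7.
882 hashes to 11; slot 11 is free → place at 11.
199 hashes to 4; slot 4 is free → place at 4.
43 hashes to 4, h2=8; 4 taken → place at 12.
622 hashes to 11, h2=11; 11 taken → place at 9.
687 hashes to 11, h2=4; 11 taken → place at 2.
570 hashes to 11, h2=7; 11 taken → place at 5.
895 hashes to 11, h2=8; 11 taken → place at 6.
Table: [—, —, 687, —, 199, 570, 895, 722, —, 622, —, 882, 43]
Lookup 43: h=4, h2=8, probe 4,12 → found at 12.

2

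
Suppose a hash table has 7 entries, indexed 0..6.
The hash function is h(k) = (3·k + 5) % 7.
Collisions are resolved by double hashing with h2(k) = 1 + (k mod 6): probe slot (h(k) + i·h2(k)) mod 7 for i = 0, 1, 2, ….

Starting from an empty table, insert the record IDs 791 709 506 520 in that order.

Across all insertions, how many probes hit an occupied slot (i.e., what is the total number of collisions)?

2

Insert 791: h=5, slot 5 empty -> index 5.
Insert 709: h=4, slot 4 empty -> index 4.
Insert 506: h=4, h2=3, slot 4 occupied -> index 0.
Insert 520: h=4, h2=5, slot 4 occupied -> index 2.
Table: [506, -, 520, -, 709, 791, -]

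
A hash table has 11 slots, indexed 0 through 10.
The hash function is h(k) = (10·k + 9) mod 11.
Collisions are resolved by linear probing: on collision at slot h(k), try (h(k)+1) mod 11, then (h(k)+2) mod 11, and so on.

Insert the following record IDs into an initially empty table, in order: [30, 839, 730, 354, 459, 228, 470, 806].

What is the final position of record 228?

3

Insert 30: h=1, slot 1 empty → index 1.
Insert 839: h=6, slot 6 empty → index 6.
Insert 730: h=5, slot 5 empty → index 5.
Insert 354: h=7, slot 7 empty → index 7.
Insert 459: h=1, slot 1 occupied → index 2.
Insert 228: h=1, slots 1,2 occupied → index 3.
Insert 470: h=1, slots 1,2,3 occupied → index 4.
Insert 806: h=6, slots 6,7 occupied → index 8.
Table: [-, 30, 459, 228, 470, 730, 839, 354, 806, -, -]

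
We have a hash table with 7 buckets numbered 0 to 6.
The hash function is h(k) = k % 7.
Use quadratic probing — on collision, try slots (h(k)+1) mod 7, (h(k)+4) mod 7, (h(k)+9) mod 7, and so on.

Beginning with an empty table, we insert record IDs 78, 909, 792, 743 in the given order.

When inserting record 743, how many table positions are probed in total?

78 hashes to 1; slot 1 is free -> place at 1.
909 hashes to 6; slot 6 is free -> place at 6.
792 hashes to 1; 1 taken -> place at 2.
743 hashes to 1; 1,2 taken -> place at 5.
Table: [_, 78, 792, _, _, 743, 909]

3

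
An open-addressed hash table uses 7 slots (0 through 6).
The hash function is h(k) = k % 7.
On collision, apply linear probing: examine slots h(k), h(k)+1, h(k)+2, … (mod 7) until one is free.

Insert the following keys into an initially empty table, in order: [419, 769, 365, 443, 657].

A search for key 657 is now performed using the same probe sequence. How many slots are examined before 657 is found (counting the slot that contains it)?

419: h=6 → slot 6
769: h=6, probe 6,0 → slot 0
365: h=1 → slot 1
443: h=2 → slot 2
657: h=6, probe 6,0,1,2,3 → slot 3
Table: [769, 365, 443, 657, —, —, 419]
Lookup 657: h=6, probe 6,0,1,2,3 → found at 3.

5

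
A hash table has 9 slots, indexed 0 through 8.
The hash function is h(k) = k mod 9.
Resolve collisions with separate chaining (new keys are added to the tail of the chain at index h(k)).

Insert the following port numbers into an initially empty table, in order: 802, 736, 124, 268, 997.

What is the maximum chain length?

4

802 → bucket 1
736 → bucket 7
124 → bucket 7 (collision)
268 → bucket 7 (collision)
997 → bucket 7 (collision)
Final buckets:
0: ∅
1: 802
2: ∅
3: ∅
4: ∅
5: ∅
6: ∅
7: 736 -> 124 -> 268 -> 997
8: ∅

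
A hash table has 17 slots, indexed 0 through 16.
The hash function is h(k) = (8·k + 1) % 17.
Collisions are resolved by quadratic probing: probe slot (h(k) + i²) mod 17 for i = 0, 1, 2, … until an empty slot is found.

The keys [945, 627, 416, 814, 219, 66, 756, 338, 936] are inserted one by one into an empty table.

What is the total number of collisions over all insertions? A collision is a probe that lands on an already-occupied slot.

945: h=13 => slot 13
627: h=2 => slot 2
416: h=14 => slot 14
814: h=2, probe 2,3 => slot 3
219: h=2, probe 2,3,6 => slot 6
66: h=2, probe 2,3,6,11 => slot 11
756: h=14, probe 14,15 => slot 15
338: h=2, probe 2,3,6,11,1 => slot 1
936: h=9 => slot 9
Table: [-, 338, 627, 814, -, -, 219, -, -, 936, -, 66, -, 945, 416, 756, -]

11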